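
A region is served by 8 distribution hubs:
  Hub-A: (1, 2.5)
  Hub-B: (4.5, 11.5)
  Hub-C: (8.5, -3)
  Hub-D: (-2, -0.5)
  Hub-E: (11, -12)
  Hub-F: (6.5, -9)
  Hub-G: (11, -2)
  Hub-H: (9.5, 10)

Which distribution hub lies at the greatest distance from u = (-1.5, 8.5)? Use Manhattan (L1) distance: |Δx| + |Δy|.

Hub-E

d(u, Hub-A) = 2.5 + 6 = 8.5
d(u, Hub-B) = 6 + 3 = 9
d(u, Hub-C) = 10 + 11.5 = 21.5
d(u, Hub-D) = 0.5 + 9 = 9.5
d(u, Hub-E) = 12.5 + 20.5 = 33
d(u, Hub-F) = 8 + 17.5 = 25.5
d(u, Hub-G) = 12.5 + 10.5 = 23
d(u, Hub-H) = 11 + 1.5 = 12.5
The largest is to Hub-E.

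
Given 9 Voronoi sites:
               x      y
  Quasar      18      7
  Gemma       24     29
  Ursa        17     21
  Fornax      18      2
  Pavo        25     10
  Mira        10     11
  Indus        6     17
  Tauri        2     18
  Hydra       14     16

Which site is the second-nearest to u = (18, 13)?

Quasar

Squared Euclidean distances:
d²(u, Quasar) = (18−18)² + (13−7)² = 0 + 36 = 36
d²(u, Gemma) = (18−24)² + (13−29)² = 36 + 256 = 292
d²(u, Ursa) = (18−17)² + (13−21)² = 1 + 64 = 65
d²(u, Fornax) = (18−18)² + (13−2)² = 0 + 121 = 121
d²(u, Pavo) = (18−25)² + (13−10)² = 49 + 9 = 58
d²(u, Mira) = (18−10)² + (13−11)² = 64 + 4 = 68
d²(u, Indus) = (18−6)² + (13−17)² = 144 + 16 = 160
d²(u, Tauri) = (18−2)² + (13−18)² = 256 + 25 = 281
d²(u, Hydra) = (18−14)² + (13−16)² = 16 + 9 = 25
Sorted ascending: Hydra, Quasar, Pavo, … — the second-nearest is Quasar.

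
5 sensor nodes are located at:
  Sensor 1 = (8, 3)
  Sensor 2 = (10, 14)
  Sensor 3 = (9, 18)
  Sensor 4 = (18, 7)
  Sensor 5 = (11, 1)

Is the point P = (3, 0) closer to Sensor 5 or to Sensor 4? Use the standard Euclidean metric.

Compare squared distances:
d²(P, Sensor 5) = (3−11)² + (0−1)² = 64 + 1 = 65
d²(P, Sensor 4) = (3−18)² + (0−7)² = 225 + 49 = 274
65 < 274, so Sensor 5 is closer.

Sensor 5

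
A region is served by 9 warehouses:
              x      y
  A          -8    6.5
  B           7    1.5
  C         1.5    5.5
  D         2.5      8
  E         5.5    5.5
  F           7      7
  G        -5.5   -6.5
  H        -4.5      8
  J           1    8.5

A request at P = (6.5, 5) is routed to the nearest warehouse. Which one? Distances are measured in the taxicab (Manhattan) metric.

d(P,A) = 14.5 + 1.5 = 16
d(P,B) = 0.5 + 3.5 = 4
d(P,C) = 5 + 0.5 = 5.5
d(P,D) = 4 + 3 = 7
d(P,E) = 1 + 0.5 = 1.5
d(P,F) = 0.5 + 2 = 2.5
d(P,G) = 12 + 11.5 = 23.5
d(P,H) = 11 + 3 = 14
d(P,J) = 5.5 + 3.5 = 9
Minimum is at E.

E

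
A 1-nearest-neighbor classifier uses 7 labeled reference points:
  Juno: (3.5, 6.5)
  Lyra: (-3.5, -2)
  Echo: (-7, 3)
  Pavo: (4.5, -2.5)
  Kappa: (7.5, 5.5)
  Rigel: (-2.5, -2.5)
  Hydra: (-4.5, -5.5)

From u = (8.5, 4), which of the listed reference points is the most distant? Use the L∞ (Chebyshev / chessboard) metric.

d(u, Juno) = max(5, 2.5) = 5
d(u, Lyra) = max(12, 6) = 12
d(u, Echo) = max(15.5, 1) = 15.5
d(u, Pavo) = max(4, 6.5) = 6.5
d(u, Kappa) = max(1, 1.5) = 1.5
d(u, Rigel) = max(11, 6.5) = 11
d(u, Hydra) = max(13, 9.5) = 13
The largest is to Echo.

Echo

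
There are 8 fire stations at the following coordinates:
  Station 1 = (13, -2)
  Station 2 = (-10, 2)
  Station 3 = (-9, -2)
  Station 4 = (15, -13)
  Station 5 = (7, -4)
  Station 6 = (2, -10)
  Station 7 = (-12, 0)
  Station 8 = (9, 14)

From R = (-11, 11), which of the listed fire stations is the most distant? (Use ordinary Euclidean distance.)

Station 4

Compare squared distances (the ordering matches that of the actual distances):
d²(R, Station 1) = (-11−13)² + (11−(-2))² = 576 + 169 = 745
d²(R, Station 2) = (-11−(-10))² + (11−2)² = 1 + 81 = 82
d²(R, Station 3) = (-11−(-9))² + (11−(-2))² = 4 + 169 = 173
d²(R, Station 4) = (-11−15)² + (11−(-13))² = 676 + 576 = 1252
d²(R, Station 5) = (-11−7)² + (11−(-4))² = 324 + 225 = 549
d²(R, Station 6) = (-11−2)² + (11−(-10))² = 169 + 441 = 610
d²(R, Station 7) = (-11−(-12))² + (11−0)² = 1 + 121 = 122
d²(R, Station 8) = (-11−9)² + (11−14)² = 400 + 9 = 409
The largest is to Station 4.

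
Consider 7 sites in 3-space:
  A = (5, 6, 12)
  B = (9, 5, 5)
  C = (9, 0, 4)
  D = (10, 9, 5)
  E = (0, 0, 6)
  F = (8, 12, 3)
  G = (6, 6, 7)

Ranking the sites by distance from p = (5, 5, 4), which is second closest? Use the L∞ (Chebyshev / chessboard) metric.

B

d(p,A) = max(0, 1, 8) = 8
d(p,B) = max(4, 0, 1) = 4
d(p,C) = max(4, 5, 0) = 5
d(p,D) = max(5, 4, 1) = 5
d(p,E) = max(5, 5, 2) = 5
d(p,F) = max(3, 7, 1) = 7
d(p,G) = max(1, 1, 3) = 3
Sorted ascending: G, B, C, … — the second-nearest is B.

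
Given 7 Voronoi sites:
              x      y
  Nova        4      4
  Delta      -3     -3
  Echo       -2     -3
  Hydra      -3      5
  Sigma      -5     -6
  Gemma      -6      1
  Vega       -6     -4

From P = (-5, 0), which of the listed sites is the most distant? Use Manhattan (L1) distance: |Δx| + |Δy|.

d(P, Nova) = |-5−4| + |0−4| = 9 + 4 = 13
d(P, Delta) = |-5−(-3)| + |0−(-3)| = 2 + 3 = 5
d(P, Echo) = |-5−(-2)| + |0−(-3)| = 3 + 3 = 6
d(P, Hydra) = |-5−(-3)| + |0−5| = 2 + 5 = 7
d(P, Sigma) = |-5−(-5)| + |0−(-6)| = 0 + 6 = 6
d(P, Gemma) = |-5−(-6)| + |0−1| = 1 + 1 = 2
d(P, Vega) = |-5−(-6)| + |0−(-4)| = 1 + 4 = 5
The largest is to Nova.

Nova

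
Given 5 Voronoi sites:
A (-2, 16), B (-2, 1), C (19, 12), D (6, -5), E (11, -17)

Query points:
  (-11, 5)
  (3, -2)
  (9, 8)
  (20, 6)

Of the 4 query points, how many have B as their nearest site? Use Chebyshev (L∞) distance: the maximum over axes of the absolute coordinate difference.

(-11, 5) — d to each: A:11, B:9, C:30, D:17, E:22 → nearest is B
(3, -2) — d to each: A:18, B:5, C:16, D:3, E:15 → nearest is D
(9, 8) — d to each: A:11, B:11, C:10, D:13, E:25 → nearest is C
(20, 6) — d to each: A:22, B:22, C:6, D:14, E:23 → nearest is C
1 of the 4 points has B as nearest.

1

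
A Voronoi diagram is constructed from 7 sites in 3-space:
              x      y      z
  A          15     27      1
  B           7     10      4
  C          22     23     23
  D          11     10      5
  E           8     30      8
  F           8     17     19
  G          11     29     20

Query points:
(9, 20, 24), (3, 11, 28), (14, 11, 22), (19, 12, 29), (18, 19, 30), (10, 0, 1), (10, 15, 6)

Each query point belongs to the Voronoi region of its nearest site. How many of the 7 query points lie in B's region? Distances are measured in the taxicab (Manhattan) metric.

(9, 20, 24) — d to each: A:36, B:32, C:17, D:31, E:27, F:9, G:15 → nearest is F
(3, 11, 28) — d to each: A:55, B:29, C:36, D:32, E:44, F:20, G:34 → nearest is F
(14, 11, 22) — d to each: A:38, B:26, C:21, D:21, E:39, F:15, G:23 → nearest is F
(19, 12, 29) — d to each: A:47, B:39, C:20, D:34, E:50, F:26, G:34 → nearest is C
(18, 19, 30) — d to each: A:40, B:46, C:15, D:41, E:43, F:23, G:27 → nearest is C
(10, 0, 1) — d to each: A:32, B:16, C:57, D:15, E:39, F:37, G:49 → nearest is D
(10, 15, 6) — d to each: A:22, B:10, C:37, D:7, E:19, F:17, G:29 → nearest is D
0 of the 7 points have B as nearest.

0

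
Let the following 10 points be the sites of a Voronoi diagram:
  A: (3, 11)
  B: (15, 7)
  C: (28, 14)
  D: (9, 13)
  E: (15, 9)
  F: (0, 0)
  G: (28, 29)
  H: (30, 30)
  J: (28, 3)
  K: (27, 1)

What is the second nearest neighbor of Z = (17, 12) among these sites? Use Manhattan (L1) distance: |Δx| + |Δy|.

B

d(Z,A) = 14 + 1 = 15
d(Z,B) = 2 + 5 = 7
d(Z,C) = 11 + 2 = 13
d(Z,D) = 8 + 1 = 9
d(Z,E) = 2 + 3 = 5
d(Z,F) = 17 + 12 = 29
d(Z,G) = 11 + 17 = 28
d(Z,H) = 13 + 18 = 31
d(Z,J) = 11 + 9 = 20
d(Z,K) = 10 + 11 = 21
Sorted ascending: E, B, D, … — the second-nearest is B.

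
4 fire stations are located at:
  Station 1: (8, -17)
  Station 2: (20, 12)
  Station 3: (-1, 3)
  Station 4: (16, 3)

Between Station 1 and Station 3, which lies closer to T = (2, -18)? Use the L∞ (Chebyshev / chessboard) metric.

d(T, Station 1) = max(6, 1) = 6
d(T, Station 3) = max(3, 21) = 21
6 < 21, so Station 1 is closer.

Station 1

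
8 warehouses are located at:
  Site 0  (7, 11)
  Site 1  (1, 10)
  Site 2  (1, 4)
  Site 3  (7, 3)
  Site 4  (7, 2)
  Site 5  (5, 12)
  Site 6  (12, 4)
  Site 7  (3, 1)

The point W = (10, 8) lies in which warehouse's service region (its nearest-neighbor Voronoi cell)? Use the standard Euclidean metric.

Site 0

Since √ is increasing, it suffices to compare squared distances:
d²(W, Site 0) = (10−7)² + (8−11)² = 9 + 9 = 18
d²(W, Site 1) = (10−1)² + (8−10)² = 81 + 4 = 85
d²(W, Site 2) = (10−1)² + (8−4)² = 81 + 16 = 97
d²(W, Site 3) = (10−7)² + (8−3)² = 9 + 25 = 34
d²(W, Site 4) = (10−7)² + (8−2)² = 9 + 36 = 45
d²(W, Site 5) = (10−5)² + (8−12)² = 25 + 16 = 41
d²(W, Site 6) = (10−12)² + (8−4)² = 4 + 16 = 20
d²(W, Site 7) = (10−3)² + (8−1)² = 49 + 49 = 98
The smallest is to Site 0, so W lies in the Voronoi region of Site 0.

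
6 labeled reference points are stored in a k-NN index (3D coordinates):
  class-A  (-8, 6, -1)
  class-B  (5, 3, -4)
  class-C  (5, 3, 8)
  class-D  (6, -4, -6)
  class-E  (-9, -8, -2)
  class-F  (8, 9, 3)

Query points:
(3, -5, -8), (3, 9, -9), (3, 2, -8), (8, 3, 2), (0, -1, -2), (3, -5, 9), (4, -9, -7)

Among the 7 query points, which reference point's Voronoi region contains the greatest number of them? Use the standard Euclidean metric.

class-B

(3, -5, -8) — d² to each: class-A:291, class-B:84, class-C:324, class-D:14, class-E:189, class-F:342 → nearest is class-D
(3, 9, -9) — d² to each: class-A:194, class-B:65, class-C:329, class-D:187, class-E:482, class-F:169 → nearest is class-B
(3, 2, -8) — d² to each: class-A:186, class-B:21, class-C:261, class-D:49, class-E:280, class-F:195 → nearest is class-B
(8, 3, 2) — d² to each: class-A:274, class-B:45, class-C:45, class-D:117, class-E:426, class-F:37 → nearest is class-F
(0, -1, -2) — d² to each: class-A:114, class-B:45, class-C:141, class-D:61, class-E:130, class-F:189 → nearest is class-B
(3, -5, 9) — d² to each: class-A:342, class-B:237, class-C:69, class-D:235, class-E:274, class-F:257 → nearest is class-C
(4, -9, -7) — d² to each: class-A:405, class-B:154, class-C:370, class-D:30, class-E:195, class-F:440 → nearest is class-D
Tally — class-B:3, class-C:1, class-D:2, class-F:1. class-B captures the most (3).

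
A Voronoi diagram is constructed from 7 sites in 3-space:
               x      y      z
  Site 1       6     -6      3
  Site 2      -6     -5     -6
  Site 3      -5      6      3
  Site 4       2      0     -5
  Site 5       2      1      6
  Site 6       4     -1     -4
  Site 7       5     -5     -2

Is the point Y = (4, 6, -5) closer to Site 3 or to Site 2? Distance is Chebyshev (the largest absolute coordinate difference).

Site 3

d(Y, Site 3) = max(9, 0, 8) = 9
d(Y, Site 2) = max(10, 11, 1) = 11
9 < 11, so Site 3 is closer.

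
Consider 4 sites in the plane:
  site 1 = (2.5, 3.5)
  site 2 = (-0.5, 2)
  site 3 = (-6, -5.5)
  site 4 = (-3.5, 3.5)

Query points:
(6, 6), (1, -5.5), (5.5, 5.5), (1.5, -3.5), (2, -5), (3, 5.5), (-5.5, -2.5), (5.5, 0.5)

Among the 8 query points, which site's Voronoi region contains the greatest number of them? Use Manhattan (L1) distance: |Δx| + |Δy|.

site 1

(6, 6) — d to each: site 1:6, site 2:10.5, site 3:23.5, site 4:12 → nearest is site 1
(1, -5.5) — d to each: site 1:10.5, site 2:9, site 3:7, site 4:13.5 → nearest is site 3
(5.5, 5.5) — d to each: site 1:5, site 2:9.5, site 3:22.5, site 4:11 → nearest is site 1
(1.5, -3.5) — d to each: site 1:8, site 2:7.5, site 3:9.5, site 4:12 → nearest is site 2
(2, -5) — d to each: site 1:9, site 2:9.5, site 3:8.5, site 4:14 → nearest is site 3
(3, 5.5) — d to each: site 1:2.5, site 2:7, site 3:20, site 4:8.5 → nearest is site 1
(-5.5, -2.5) — d to each: site 1:14, site 2:9.5, site 3:3.5, site 4:8 → nearest is site 3
(5.5, 0.5) — d to each: site 1:6, site 2:7.5, site 3:17.5, site 4:12 → nearest is site 1
Tally — site 1:4, site 2:1, site 3:3. site 1 captures the most (4).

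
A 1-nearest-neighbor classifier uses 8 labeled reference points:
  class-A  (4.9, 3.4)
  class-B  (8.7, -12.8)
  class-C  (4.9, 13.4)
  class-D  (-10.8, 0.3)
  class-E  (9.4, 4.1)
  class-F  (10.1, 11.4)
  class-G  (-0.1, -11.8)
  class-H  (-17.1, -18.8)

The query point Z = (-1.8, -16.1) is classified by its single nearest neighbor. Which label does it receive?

Compare squared distances (the ordering matches that of the actual distances):
d²(Z, class-A) = (-1.8−4.9)² + (-16.1−3.4)² = 44.89 + 380.25 = 425.14
d²(Z, class-B) = (-1.8−8.7)² + (-16.1−(-12.8))² = 110.25 + 10.89 = 121.14
d²(Z, class-C) = (-1.8−4.9)² + (-16.1−13.4)² = 44.89 + 870.25 = 915.14
d²(Z, class-D) = (-1.8−(-10.8))² + (-16.1−0.3)² = 81 + 268.96 = 349.96
d²(Z, class-E) = (-1.8−9.4)² + (-16.1−4.1)² = 125.44 + 408.04 = 533.48
d²(Z, class-F) = (-1.8−10.1)² + (-16.1−11.4)² = 141.61 + 756.25 = 897.86
d²(Z, class-G) = (-1.8−(-0.1))² + (-16.1−(-11.8))² = 2.89 + 18.49 = 21.38
d²(Z, class-H) = (-1.8−(-17.1))² + (-16.1−(-18.8))² = 234.09 + 7.29 = 241.38
The smallest is to class-G, so Z lies in the Voronoi region of class-G.

class-G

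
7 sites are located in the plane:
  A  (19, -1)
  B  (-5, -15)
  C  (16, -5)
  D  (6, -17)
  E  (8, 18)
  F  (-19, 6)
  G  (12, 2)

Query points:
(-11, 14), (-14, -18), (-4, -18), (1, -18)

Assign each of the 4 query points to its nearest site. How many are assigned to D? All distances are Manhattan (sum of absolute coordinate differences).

1

(-11, 14) — d to each: A:45, B:35, C:46, D:48, E:23, F:16, G:35 → nearest is F
(-14, -18) — d to each: A:50, B:12, C:43, D:21, E:58, F:29, G:46 → nearest is B
(-4, -18) — d to each: A:40, B:4, C:33, D:11, E:48, F:39, G:36 → nearest is B
(1, -18) — d to each: A:35, B:9, C:28, D:6, E:43, F:44, G:31 → nearest is D
1 of the 4 points has D as nearest.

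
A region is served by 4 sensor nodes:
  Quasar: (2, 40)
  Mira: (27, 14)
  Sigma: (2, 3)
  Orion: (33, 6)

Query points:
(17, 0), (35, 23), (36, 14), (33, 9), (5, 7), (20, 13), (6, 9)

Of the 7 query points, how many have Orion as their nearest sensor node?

2

(17, 0) — d² to each: Quasar:1825, Mira:296, Sigma:234, Orion:292 → nearest is Sigma
(35, 23) — d² to each: Quasar:1378, Mira:145, Sigma:1489, Orion:293 → nearest is Mira
(36, 14) — d² to each: Quasar:1832, Mira:81, Sigma:1277, Orion:73 → nearest is Orion
(33, 9) — d² to each: Quasar:1922, Mira:61, Sigma:997, Orion:9 → nearest is Orion
(5, 7) — d² to each: Quasar:1098, Mira:533, Sigma:25, Orion:785 → nearest is Sigma
(20, 13) — d² to each: Quasar:1053, Mira:50, Sigma:424, Orion:218 → nearest is Mira
(6, 9) — d² to each: Quasar:977, Mira:466, Sigma:52, Orion:738 → nearest is Sigma
2 of the 7 points have Orion as nearest.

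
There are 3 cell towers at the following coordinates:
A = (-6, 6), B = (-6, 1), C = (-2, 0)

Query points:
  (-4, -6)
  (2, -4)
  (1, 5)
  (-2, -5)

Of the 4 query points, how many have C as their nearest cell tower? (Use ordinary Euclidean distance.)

4

(-4, -6) — d² to each: A:148, B:53, C:40 → nearest is C
(2, -4) — d² to each: A:164, B:89, C:32 → nearest is C
(1, 5) — d² to each: A:50, B:65, C:34 → nearest is C
(-2, -5) — d² to each: A:137, B:52, C:25 → nearest is C
4 of the 4 points have C as nearest.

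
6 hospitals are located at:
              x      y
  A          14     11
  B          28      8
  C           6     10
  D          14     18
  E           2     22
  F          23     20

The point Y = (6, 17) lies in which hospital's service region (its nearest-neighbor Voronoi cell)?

E

Squared Euclidean distances:
|YA|² = (6−14)² + (17−11)² = 64 + 36 = 100
|YB|² = (6−28)² + (17−8)² = 484 + 81 = 565
|YC|² = (6−6)² + (17−10)² = 0 + 49 = 49
|YD|² = (6−14)² + (17−18)² = 64 + 1 = 65
|YE|² = (6−2)² + (17−22)² = 16 + 25 = 41
|YF|² = (6−23)² + (17−20)² = 289 + 9 = 298
E is nearest.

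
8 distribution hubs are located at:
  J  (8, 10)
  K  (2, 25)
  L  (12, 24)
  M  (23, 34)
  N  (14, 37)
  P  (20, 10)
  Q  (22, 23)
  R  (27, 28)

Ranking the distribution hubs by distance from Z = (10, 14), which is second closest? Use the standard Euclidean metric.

Squared Euclidean distances:
|ZJ|² = (10−8)² + (14−10)² = 4 + 16 = 20
|ZK|² = (10−2)² + (14−25)² = 64 + 121 = 185
|ZL|² = (10−12)² + (14−24)² = 4 + 100 = 104
|ZM|² = (10−23)² + (14−34)² = 169 + 400 = 569
|ZN|² = (10−14)² + (14−37)² = 16 + 529 = 545
|ZP|² = (10−20)² + (14−10)² = 100 + 16 = 116
|ZQ|² = (10−22)² + (14−23)² = 144 + 81 = 225
|ZR|² = (10−27)² + (14−28)² = 289 + 196 = 485
Sorted ascending: J, L, P, … — the second-nearest is L.

L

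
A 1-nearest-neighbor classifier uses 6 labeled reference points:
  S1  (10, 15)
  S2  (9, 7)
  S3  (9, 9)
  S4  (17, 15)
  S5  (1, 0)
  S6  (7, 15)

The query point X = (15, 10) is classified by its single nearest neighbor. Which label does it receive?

S4

Squared Euclidean distances:
|XS1|² = (15−10)² + (10−15)² = 25 + 25 = 50
|XS2|² = (15−9)² + (10−7)² = 36 + 9 = 45
|XS3|² = (15−9)² + (10−9)² = 36 + 1 = 37
|XS4|² = (15−17)² + (10−15)² = 4 + 25 = 29
|XS5|² = (15−1)² + (10−0)² = 196 + 100 = 296
|XS6|² = (15−7)² + (10−15)² = 64 + 25 = 89
S4 is nearest.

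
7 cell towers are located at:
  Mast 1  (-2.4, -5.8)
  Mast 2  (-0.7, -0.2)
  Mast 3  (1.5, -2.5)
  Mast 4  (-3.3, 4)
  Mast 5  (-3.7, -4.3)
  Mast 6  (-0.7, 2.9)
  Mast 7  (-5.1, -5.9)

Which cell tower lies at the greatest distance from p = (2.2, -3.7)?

Since √ is increasing, it suffices to compare squared distances:
d²(p, Mast 1) = (2.2−(-2.4))² + (-3.7−(-5.8))² = 21.16 + 4.41 = 25.57
d²(p, Mast 2) = (2.2−(-0.7))² + (-3.7−(-0.2))² = 8.41 + 12.25 = 20.66
d²(p, Mast 3) = (2.2−1.5)² + (-3.7−(-2.5))² = 0.49 + 1.44 = 1.93
d²(p, Mast 4) = (2.2−(-3.3))² + (-3.7−4)² = 30.25 + 59.29 = 89.54
d²(p, Mast 5) = (2.2−(-3.7))² + (-3.7−(-4.3))² = 34.81 + 0.36 = 35.17
d²(p, Mast 6) = (2.2−(-0.7))² + (-3.7−2.9)² = 8.41 + 43.56 = 51.97
d²(p, Mast 7) = (2.2−(-5.1))² + (-3.7−(-5.9))² = 53.29 + 4.84 = 58.13
The largest is to Mast 4.

Mast 4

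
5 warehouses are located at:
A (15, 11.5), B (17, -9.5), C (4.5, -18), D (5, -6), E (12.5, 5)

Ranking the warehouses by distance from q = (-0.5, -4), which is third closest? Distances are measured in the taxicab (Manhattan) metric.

E

d(q,A) = |-0.5−15| + |-4−11.5| = 15.5 + 15.5 = 31
d(q,B) = |-0.5−17| + |-4−(-9.5)| = 17.5 + 5.5 = 23
d(q,C) = |-0.5−4.5| + |-4−(-18)| = 5 + 14 = 19
d(q,D) = |-0.5−5| + |-4−(-6)| = 5.5 + 2 = 7.5
d(q,E) = |-0.5−12.5| + |-4−5| = 13 + 9 = 22
Sorted ascending: D, C, E, B, … — the third-nearest is E.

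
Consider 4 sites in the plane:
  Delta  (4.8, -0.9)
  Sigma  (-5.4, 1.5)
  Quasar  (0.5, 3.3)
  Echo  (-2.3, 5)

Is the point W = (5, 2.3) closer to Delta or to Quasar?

Delta

Compare squared distances:
d²(W, Delta) = (5−4.8)² + (2.3−(-0.9))² = 0.04 + 10.24 = 10.28
d²(W, Quasar) = (5−0.5)² + (2.3−3.3)² = 20.25 + 1 = 21.25
10.28 < 21.25, so Delta is closer.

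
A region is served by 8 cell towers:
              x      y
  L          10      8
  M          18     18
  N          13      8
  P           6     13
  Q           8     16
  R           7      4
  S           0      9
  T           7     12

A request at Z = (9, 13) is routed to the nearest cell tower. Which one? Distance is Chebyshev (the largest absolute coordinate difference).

d(Z,L) = max(1, 5) = 5
d(Z,M) = max(9, 5) = 9
d(Z,N) = max(4, 5) = 5
d(Z,P) = max(3, 0) = 3
d(Z,Q) = max(1, 3) = 3
d(Z,R) = max(2, 9) = 9
d(Z,S) = max(9, 4) = 9
d(Z,T) = max(2, 1) = 2
Minimum is at T.

T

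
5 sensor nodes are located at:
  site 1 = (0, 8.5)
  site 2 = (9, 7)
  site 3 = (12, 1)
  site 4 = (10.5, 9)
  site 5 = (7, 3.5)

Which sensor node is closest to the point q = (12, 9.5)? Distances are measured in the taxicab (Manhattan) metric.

site 4

d(q, site 1) = |12−0| + |9.5−8.5| = 12 + 1 = 13
d(q, site 2) = |12−9| + |9.5−7| = 3 + 2.5 = 5.5
d(q, site 3) = |12−12| + |9.5−1| = 0 + 8.5 = 8.5
d(q, site 4) = |12−10.5| + |9.5−9| = 1.5 + 0.5 = 2
d(q, site 5) = |12−7| + |9.5−3.5| = 5 + 6 = 11
Minimum is at site 4.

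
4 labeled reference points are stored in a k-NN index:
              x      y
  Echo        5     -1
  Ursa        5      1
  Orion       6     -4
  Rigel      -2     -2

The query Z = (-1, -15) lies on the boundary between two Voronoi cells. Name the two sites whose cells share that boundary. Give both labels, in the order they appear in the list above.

Squared distances from Z to each site:
d²(Z, Echo) = (-1−5)² + (-15−(-1))² = 36 + 196 = 232
d²(Z, Ursa) = (-1−5)² + (-15−1)² = 36 + 256 = 292
d²(Z, Orion) = (-1−6)² + (-15−(-4))² = 49 + 121 = 170
d²(Z, Rigel) = (-1−(-2))² + (-15−(-2))² = 1 + 169 = 170
Z is equidistant from Orion and Rigel (both at squared distance 170), and every other site is strictly farther — so Z lies on the Orion–Rigel Voronoi edge.

Orion and Rigel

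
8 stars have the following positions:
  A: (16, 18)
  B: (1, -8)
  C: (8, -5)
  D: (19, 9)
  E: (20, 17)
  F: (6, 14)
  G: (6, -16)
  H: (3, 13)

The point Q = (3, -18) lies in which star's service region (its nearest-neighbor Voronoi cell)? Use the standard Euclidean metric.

Since √ is increasing, it suffices to compare squared distances:
|QA|² = 169 + 1296 = 1465
|QB|² = 4 + 100 = 104
|QC|² = 25 + 169 = 194
|QD|² = 256 + 729 = 985
|QE|² = 289 + 1225 = 1514
|QF|² = 9 + 1024 = 1033
|QG|² = 9 + 4 = 13
|QH|² = 0 + 961 = 961
Minimum is at G.

G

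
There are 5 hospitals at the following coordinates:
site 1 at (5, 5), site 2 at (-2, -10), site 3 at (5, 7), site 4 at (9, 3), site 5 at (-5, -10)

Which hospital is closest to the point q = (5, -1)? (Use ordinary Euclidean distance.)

site 4

Squared Euclidean distances:
d²(q, site 1) = 0 + 36 = 36
d²(q, site 2) = 49 + 81 = 130
d²(q, site 3) = 0 + 64 = 64
d²(q, site 4) = 16 + 16 = 32
d²(q, site 5) = 100 + 81 = 181
site 4 is nearest.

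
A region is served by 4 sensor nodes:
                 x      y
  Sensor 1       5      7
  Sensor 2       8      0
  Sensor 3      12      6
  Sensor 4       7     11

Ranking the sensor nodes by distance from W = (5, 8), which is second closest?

Since √ is increasing, it suffices to compare squared distances:
d²(W, Sensor 1) = (5−5)² + (8−7)² = 0 + 1 = 1
d²(W, Sensor 2) = (5−8)² + (8−0)² = 9 + 64 = 73
d²(W, Sensor 3) = (5−12)² + (8−6)² = 49 + 4 = 53
d²(W, Sensor 4) = (5−7)² + (8−11)² = 4 + 9 = 13
Sorted ascending: Sensor 1, Sensor 4, Sensor 3, … — the second-nearest is Sensor 4.

Sensor 4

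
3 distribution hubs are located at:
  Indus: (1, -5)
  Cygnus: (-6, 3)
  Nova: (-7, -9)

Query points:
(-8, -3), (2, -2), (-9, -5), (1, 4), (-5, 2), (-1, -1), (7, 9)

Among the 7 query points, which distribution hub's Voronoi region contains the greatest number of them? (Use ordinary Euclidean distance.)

(-8, -3) — d² to each: Indus:85, Cygnus:40, Nova:37 → nearest is Nova
(2, -2) — d² to each: Indus:10, Cygnus:89, Nova:130 → nearest is Indus
(-9, -5) — d² to each: Indus:100, Cygnus:73, Nova:20 → nearest is Nova
(1, 4) — d² to each: Indus:81, Cygnus:50, Nova:233 → nearest is Cygnus
(-5, 2) — d² to each: Indus:85, Cygnus:2, Nova:125 → nearest is Cygnus
(-1, -1) — d² to each: Indus:20, Cygnus:41, Nova:100 → nearest is Indus
(7, 9) — d² to each: Indus:232, Cygnus:205, Nova:520 → nearest is Cygnus
Tally — Indus:2, Cygnus:3, Nova:2. Cygnus captures the most (3).

Cygnus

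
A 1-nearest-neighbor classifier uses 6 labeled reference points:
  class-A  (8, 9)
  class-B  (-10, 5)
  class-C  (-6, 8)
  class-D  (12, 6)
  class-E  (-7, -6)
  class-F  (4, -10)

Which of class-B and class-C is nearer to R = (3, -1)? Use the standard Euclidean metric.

class-C

Compare squared distances:
d²(R, class-B) = (3−(-10))² + (-1−5)² = 169 + 36 = 205
d²(R, class-C) = (3−(-6))² + (-1−8)² = 81 + 81 = 162
205 > 162, so class-C is closer.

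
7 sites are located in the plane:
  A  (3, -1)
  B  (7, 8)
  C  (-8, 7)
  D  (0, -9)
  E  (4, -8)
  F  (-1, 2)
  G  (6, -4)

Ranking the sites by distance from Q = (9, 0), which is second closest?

A

Squared Euclidean distances:
|QA|² = (9−3)² + (0−(-1))² = 36 + 1 = 37
|QB|² = (9−7)² + (0−8)² = 4 + 64 = 68
|QC|² = (9−(-8))² + (0−7)² = 289 + 49 = 338
|QD|² = (9−0)² + (0−(-9))² = 81 + 81 = 162
|QE|² = (9−4)² + (0−(-8))² = 25 + 64 = 89
|QF|² = (9−(-1))² + (0−2)² = 100 + 4 = 104
|QG|² = (9−6)² + (0−(-4))² = 9 + 16 = 25
Sorted ascending: G, A, B, … — the second-nearest is A.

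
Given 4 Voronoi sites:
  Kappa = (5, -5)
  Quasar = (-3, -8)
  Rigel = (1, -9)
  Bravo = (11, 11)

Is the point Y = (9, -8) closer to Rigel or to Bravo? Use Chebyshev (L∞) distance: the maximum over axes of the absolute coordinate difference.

Rigel

d(Y, Rigel) = max(8, 1) = 8
d(Y, Bravo) = max(2, 19) = 19
8 < 19, so Rigel is closer.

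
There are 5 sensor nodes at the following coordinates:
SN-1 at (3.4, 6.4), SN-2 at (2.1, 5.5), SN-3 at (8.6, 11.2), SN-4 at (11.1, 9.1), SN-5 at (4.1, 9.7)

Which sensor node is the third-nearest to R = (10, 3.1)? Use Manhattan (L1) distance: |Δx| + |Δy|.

d(R, SN-1) = |10−3.4| + |3.1−6.4| = 6.6 + 3.3 = 9.9
d(R, SN-2) = |10−2.1| + |3.1−5.5| = 7.9 + 2.4 = 10.3
d(R, SN-3) = |10−8.6| + |3.1−11.2| = 1.4 + 8.1 = 9.5
d(R, SN-4) = |10−11.1| + |3.1−9.1| = 1.1 + 6 = 7.1
d(R, SN-5) = |10−4.1| + |3.1−9.7| = 5.9 + 6.6 = 12.5
Sorted ascending: SN-4, SN-3, SN-1, SN-2, … — the third-nearest is SN-1.

SN-1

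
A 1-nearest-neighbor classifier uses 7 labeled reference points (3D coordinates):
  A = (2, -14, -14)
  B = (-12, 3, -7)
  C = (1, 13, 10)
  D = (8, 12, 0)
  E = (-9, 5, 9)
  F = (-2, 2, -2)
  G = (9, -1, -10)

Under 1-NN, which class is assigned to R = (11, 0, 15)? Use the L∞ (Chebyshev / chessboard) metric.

C

d(R,A) = max(9, 14, 29) = 29
d(R,B) = max(23, 3, 22) = 23
d(R,C) = max(10, 13, 5) = 13
d(R,D) = max(3, 12, 15) = 15
d(R,E) = max(20, 5, 6) = 20
d(R,F) = max(13, 2, 17) = 17
d(R,G) = max(2, 1, 25) = 25
The smallest is to C, so R lies in the Voronoi region of C.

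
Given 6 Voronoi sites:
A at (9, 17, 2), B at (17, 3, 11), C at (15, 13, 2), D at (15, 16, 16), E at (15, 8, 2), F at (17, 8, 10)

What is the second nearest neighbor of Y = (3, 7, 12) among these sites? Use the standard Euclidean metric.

B

Compare squared distances (the ordering matches that of the actual distances):
|YA|² = (3−9)² + (7−17)² + (12−2)² = 36 + 100 + 100 = 236
|YB|² = (3−17)² + (7−3)² + (12−11)² = 196 + 16 + 1 = 213
|YC|² = (3−15)² + (7−13)² + (12−2)² = 144 + 36 + 100 = 280
|YD|² = (3−15)² + (7−16)² + (12−16)² = 144 + 81 + 16 = 241
|YE|² = (3−15)² + (7−8)² + (12−2)² = 144 + 1 + 100 = 245
|YF|² = (3−17)² + (7−8)² + (12−10)² = 196 + 1 + 4 = 201
Sorted ascending: F, B, A, … — the second-nearest is B.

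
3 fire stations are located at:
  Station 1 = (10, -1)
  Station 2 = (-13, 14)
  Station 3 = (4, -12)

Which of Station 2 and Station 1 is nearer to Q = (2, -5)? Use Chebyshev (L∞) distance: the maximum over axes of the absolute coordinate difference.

Station 1

d(Q, Station 2) = max(15, 19) = 19
d(Q, Station 1) = max(8, 4) = 8
19 > 8, so Station 1 is closer.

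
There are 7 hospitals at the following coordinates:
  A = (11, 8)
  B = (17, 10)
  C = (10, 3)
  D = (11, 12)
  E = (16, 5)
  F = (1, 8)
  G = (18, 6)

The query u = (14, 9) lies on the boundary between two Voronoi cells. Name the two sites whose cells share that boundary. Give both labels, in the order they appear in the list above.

A and B

Squared distances from u to each site:
|uA|² = (14−11)² + (9−8)² = 9 + 1 = 10
|uB|² = (14−17)² + (9−10)² = 9 + 1 = 10
|uC|² = (14−10)² + (9−3)² = 16 + 36 = 52
|uD|² = (14−11)² + (9−12)² = 9 + 9 = 18
|uE|² = (14−16)² + (9−5)² = 4 + 16 = 20
|uF|² = (14−1)² + (9−8)² = 169 + 1 = 170
|uG|² = (14−18)² + (9−6)² = 16 + 9 = 25
u is equidistant from A and B (both at squared distance 10), and every other site is strictly farther — so u lies on the A–B Voronoi edge.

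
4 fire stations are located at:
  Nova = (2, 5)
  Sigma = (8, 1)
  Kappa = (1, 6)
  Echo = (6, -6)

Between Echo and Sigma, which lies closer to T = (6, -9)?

Echo

Compare squared distances:
d²(T, Echo) = (6−6)² + (-9−(-6))² = 0 + 9 = 9
d²(T, Sigma) = (6−8)² + (-9−1)² = 4 + 100 = 104
9 < 104, so Echo is closer.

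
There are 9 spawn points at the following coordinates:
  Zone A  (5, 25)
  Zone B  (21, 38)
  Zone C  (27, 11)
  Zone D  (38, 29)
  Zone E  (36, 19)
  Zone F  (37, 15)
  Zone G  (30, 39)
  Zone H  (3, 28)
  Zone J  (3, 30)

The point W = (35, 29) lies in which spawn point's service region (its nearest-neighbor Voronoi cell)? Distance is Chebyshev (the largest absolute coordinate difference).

Zone D

d(W, Zone A) = max(30, 4) = 30
d(W, Zone B) = max(14, 9) = 14
d(W, Zone C) = max(8, 18) = 18
d(W, Zone D) = max(3, 0) = 3
d(W, Zone E) = max(1, 10) = 10
d(W, Zone F) = max(2, 14) = 14
d(W, Zone G) = max(5, 10) = 10
d(W, Zone H) = max(32, 1) = 32
d(W, Zone J) = max(32, 1) = 32
Minimum is at Zone D.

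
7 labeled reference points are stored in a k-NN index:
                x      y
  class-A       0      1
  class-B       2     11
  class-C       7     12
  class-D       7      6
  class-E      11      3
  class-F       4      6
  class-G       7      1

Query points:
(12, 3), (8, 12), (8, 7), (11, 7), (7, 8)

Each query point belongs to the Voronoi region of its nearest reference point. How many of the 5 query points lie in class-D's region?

2

(12, 3) — d² to each: class-A:148, class-B:164, class-C:106, class-D:34, class-E:1, class-F:73, class-G:29 → nearest is class-E
(8, 12) — d² to each: class-A:185, class-B:37, class-C:1, class-D:37, class-E:90, class-F:52, class-G:122 → nearest is class-C
(8, 7) — d² to each: class-A:100, class-B:52, class-C:26, class-D:2, class-E:25, class-F:17, class-G:37 → nearest is class-D
(11, 7) — d² to each: class-A:157, class-B:97, class-C:41, class-D:17, class-E:16, class-F:50, class-G:52 → nearest is class-E
(7, 8) — d² to each: class-A:98, class-B:34, class-C:16, class-D:4, class-E:41, class-F:13, class-G:49 → nearest is class-D
2 of the 5 points have class-D as nearest.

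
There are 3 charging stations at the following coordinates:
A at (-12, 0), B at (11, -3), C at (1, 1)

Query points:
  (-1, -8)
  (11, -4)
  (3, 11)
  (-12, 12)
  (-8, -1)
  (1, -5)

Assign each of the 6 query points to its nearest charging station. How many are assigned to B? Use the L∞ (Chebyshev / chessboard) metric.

(-1, -8) — d to each: A:11, B:12, C:9 → nearest is C
(11, -4) — d to each: A:23, B:1, C:10 → nearest is B
(3, 11) — d to each: A:15, B:14, C:10 → nearest is C
(-12, 12) — d to each: A:12, B:23, C:13 → nearest is A
(-8, -1) — d to each: A:4, B:19, C:9 → nearest is A
(1, -5) — d to each: A:13, B:10, C:6 → nearest is C
1 of the 6 points has B as nearest.

1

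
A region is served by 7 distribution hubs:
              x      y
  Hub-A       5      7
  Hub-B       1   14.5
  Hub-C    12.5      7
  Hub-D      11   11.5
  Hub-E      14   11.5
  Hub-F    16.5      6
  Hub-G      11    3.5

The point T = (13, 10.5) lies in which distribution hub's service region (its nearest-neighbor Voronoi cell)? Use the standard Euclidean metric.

Hub-E

Compare squared distances (the ordering matches that of the actual distances):
d²(T, Hub-A) = 64 + 12.25 = 76.25
d²(T, Hub-B) = 144 + 16 = 160
d²(T, Hub-C) = 0.25 + 12.25 = 12.5
d²(T, Hub-D) = 4 + 1 = 5
d²(T, Hub-E) = 1 + 1 = 2
d²(T, Hub-F) = 12.25 + 20.25 = 32.5
d²(T, Hub-G) = 4 + 49 = 53
Hub-E is nearest.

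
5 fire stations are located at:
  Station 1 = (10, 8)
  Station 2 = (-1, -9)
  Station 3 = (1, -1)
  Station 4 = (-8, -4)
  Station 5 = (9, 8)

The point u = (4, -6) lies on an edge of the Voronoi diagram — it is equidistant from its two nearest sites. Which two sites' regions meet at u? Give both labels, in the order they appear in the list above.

Squared distances from u to each site:
d²(u, Station 1) = (4−10)² + (-6−8)² = 36 + 196 = 232
d²(u, Station 2) = (4−(-1))² + (-6−(-9))² = 25 + 9 = 34
d²(u, Station 3) = (4−1)² + (-6−(-1))² = 9 + 25 = 34
d²(u, Station 4) = (4−(-8))² + (-6−(-4))² = 144 + 4 = 148
d²(u, Station 5) = (4−9)² + (-6−8)² = 25 + 196 = 221
u is equidistant from Station 2 and Station 3 (both at squared distance 34), and every other site is strictly farther — so u lies on the Station 2–Station 3 Voronoi edge.

Station 2 and Station 3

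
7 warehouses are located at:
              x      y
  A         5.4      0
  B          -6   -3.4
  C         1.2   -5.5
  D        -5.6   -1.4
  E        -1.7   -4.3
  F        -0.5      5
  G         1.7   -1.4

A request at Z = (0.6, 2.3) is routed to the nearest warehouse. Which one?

F

Compare squared distances (the ordering matches that of the actual distances):
|ZA|² = (0.6−5.4)² + (2.3−0)² = 23.04 + 5.29 = 28.33
|ZB|² = (0.6−(-6))² + (2.3−(-3.4))² = 43.56 + 32.49 = 76.05
|ZC|² = (0.6−1.2)² + (2.3−(-5.5))² = 0.36 + 60.84 = 61.2
|ZD|² = (0.6−(-5.6))² + (2.3−(-1.4))² = 38.44 + 13.69 = 52.13
|ZE|² = (0.6−(-1.7))² + (2.3−(-4.3))² = 5.29 + 43.56 = 48.85
|ZF|² = (0.6−(-0.5))² + (2.3−5)² = 1.21 + 7.29 = 8.5
|ZG|² = (0.6−1.7)² + (2.3−(-1.4))² = 1.21 + 13.69 = 14.9
F is nearest.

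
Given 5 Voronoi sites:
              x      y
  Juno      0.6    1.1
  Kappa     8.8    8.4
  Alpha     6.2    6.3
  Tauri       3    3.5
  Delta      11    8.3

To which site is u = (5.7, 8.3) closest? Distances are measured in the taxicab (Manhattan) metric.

Alpha

d(u, Juno) = |5.7−0.6| + |8.3−1.1| = 5.1 + 7.2 = 12.3
d(u, Kappa) = |5.7−8.8| + |8.3−8.4| = 3.1 + 0.1 = 3.2
d(u, Alpha) = |5.7−6.2| + |8.3−6.3| = 0.5 + 2 = 2.5
d(u, Tauri) = |5.7−3| + |8.3−3.5| = 2.7 + 4.8 = 7.5
d(u, Delta) = |5.7−11| + |8.3−8.3| = 5.3 + 0 = 5.3
Alpha is nearest.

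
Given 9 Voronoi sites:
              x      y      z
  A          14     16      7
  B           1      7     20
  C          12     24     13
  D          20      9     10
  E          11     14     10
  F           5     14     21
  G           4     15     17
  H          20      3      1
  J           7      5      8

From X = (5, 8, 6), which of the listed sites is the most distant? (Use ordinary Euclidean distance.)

C

Since √ is increasing, it suffices to compare squared distances:
|XA|² = (5−14)² + (8−16)² + (6−7)² = 81 + 64 + 1 = 146
|XB|² = (5−1)² + (8−7)² + (6−20)² = 16 + 1 + 196 = 213
|XC|² = (5−12)² + (8−24)² + (6−13)² = 49 + 256 + 49 = 354
|XD|² = (5−20)² + (8−9)² + (6−10)² = 225 + 1 + 16 = 242
|XE|² = (5−11)² + (8−14)² + (6−10)² = 36 + 36 + 16 = 88
|XF|² = (5−5)² + (8−14)² + (6−21)² = 0 + 36 + 225 = 261
|XG|² = (5−4)² + (8−15)² + (6−17)² = 1 + 49 + 121 = 171
|XH|² = (5−20)² + (8−3)² + (6−1)² = 225 + 25 + 25 = 275
|XJ|² = (5−7)² + (8−5)² + (6−8)² = 4 + 9 + 4 = 17
The largest is to C.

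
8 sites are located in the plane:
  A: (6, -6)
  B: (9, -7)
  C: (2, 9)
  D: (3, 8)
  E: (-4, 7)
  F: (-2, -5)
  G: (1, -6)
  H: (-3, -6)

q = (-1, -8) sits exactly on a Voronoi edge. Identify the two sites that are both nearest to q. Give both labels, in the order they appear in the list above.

Squared distances from q to each site:
|qA|² = (-1−6)² + (-8−(-6))² = 49 + 4 = 53
|qB|² = (-1−9)² + (-8−(-7))² = 100 + 1 = 101
|qC|² = (-1−2)² + (-8−9)² = 9 + 289 = 298
|qD|² = (-1−3)² + (-8−8)² = 16 + 256 = 272
|qE|² = (-1−(-4))² + (-8−7)² = 9 + 225 = 234
|qF|² = (-1−(-2))² + (-8−(-5))² = 1 + 9 = 10
|qG|² = (-1−1)² + (-8−(-6))² = 4 + 4 = 8
|qH|² = (-1−(-3))² + (-8−(-6))² = 4 + 4 = 8
q is equidistant from G and H (both at squared distance 8), and every other site is strictly farther — so q lies on the G–H Voronoi edge.

G and H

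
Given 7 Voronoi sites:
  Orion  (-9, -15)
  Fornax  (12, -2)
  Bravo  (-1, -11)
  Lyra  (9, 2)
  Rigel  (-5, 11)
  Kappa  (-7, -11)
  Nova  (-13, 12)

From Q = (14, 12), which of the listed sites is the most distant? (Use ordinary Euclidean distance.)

Since √ is increasing, it suffices to compare squared distances:
d²(Q, Orion) = (14−(-9))² + (12−(-15))² = 529 + 729 = 1258
d²(Q, Fornax) = (14−12)² + (12−(-2))² = 4 + 196 = 200
d²(Q, Bravo) = (14−(-1))² + (12−(-11))² = 225 + 529 = 754
d²(Q, Lyra) = (14−9)² + (12−2)² = 25 + 100 = 125
d²(Q, Rigel) = (14−(-5))² + (12−11)² = 361 + 1 = 362
d²(Q, Kappa) = (14−(-7))² + (12−(-11))² = 441 + 529 = 970
d²(Q, Nova) = (14−(-13))² + (12−12)² = 729 + 0 = 729
The largest is to Orion.

Orion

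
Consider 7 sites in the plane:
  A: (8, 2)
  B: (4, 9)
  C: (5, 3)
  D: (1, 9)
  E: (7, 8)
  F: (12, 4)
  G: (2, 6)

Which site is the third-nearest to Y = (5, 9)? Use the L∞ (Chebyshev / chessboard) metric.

G

d(Y,A) = max(3, 7) = 7
d(Y,B) = max(1, 0) = 1
d(Y,C) = max(0, 6) = 6
d(Y,D) = max(4, 0) = 4
d(Y,E) = max(2, 1) = 2
d(Y,F) = max(7, 5) = 7
d(Y,G) = max(3, 3) = 3
Sorted ascending: B, E, G, D, … — the third-nearest is G.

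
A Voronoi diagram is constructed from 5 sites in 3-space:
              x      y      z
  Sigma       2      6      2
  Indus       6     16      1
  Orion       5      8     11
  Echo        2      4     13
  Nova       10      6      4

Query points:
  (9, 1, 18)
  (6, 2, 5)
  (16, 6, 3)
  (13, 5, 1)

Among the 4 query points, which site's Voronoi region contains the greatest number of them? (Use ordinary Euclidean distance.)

(9, 1, 18) — d² to each: Sigma:330, Indus:523, Orion:114, Echo:83, Nova:222 → nearest is Echo
(6, 2, 5) — d² to each: Sigma:41, Indus:212, Orion:73, Echo:84, Nova:33 → nearest is Nova
(16, 6, 3) — d² to each: Sigma:197, Indus:204, Orion:189, Echo:300, Nova:37 → nearest is Nova
(13, 5, 1) — d² to each: Sigma:123, Indus:170, Orion:173, Echo:266, Nova:19 → nearest is Nova
Tally — Echo:1, Nova:3. Nova captures the most (3).

Nova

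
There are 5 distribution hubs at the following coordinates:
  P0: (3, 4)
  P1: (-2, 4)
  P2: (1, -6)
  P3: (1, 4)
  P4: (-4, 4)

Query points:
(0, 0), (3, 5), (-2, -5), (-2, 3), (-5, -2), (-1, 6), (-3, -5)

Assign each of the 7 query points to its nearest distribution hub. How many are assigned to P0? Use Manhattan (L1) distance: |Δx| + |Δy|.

1

(0, 0) — d to each: P0:7, P1:6, P2:7, P3:5, P4:8 → nearest is P3
(3, 5) — d to each: P0:1, P1:6, P2:13, P3:3, P4:8 → nearest is P0
(-2, -5) — d to each: P0:14, P1:9, P2:4, P3:12, P4:11 → nearest is P2
(-2, 3) — d to each: P0:6, P1:1, P2:12, P3:4, P4:3 → nearest is P1
(-5, -2) — d to each: P0:14, P1:9, P2:10, P3:12, P4:7 → nearest is P4
(-1, 6) — d to each: P0:6, P1:3, P2:14, P3:4, P4:5 → nearest is P1
(-3, -5) — d to each: P0:15, P1:10, P2:5, P3:13, P4:10 → nearest is P2
1 of the 7 points has P0 as nearest.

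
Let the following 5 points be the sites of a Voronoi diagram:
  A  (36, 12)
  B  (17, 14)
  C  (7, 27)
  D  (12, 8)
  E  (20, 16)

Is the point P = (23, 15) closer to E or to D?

E

Compare squared distances:
|PE|² = (23−20)² + (15−16)² = 9 + 1 = 10
|PD|² = (23−12)² + (15−8)² = 121 + 49 = 170
10 < 170, so E is closer.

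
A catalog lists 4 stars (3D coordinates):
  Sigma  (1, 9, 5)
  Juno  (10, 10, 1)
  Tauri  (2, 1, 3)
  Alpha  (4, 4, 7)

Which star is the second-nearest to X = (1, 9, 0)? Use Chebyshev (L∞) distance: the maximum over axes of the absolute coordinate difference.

Alpha

d(X, Sigma) = max(0, 0, 5) = 5
d(X, Juno) = max(9, 1, 1) = 9
d(X, Tauri) = max(1, 8, 3) = 8
d(X, Alpha) = max(3, 5, 7) = 7
Sorted ascending: Sigma, Alpha, Tauri, … — the second-nearest is Alpha.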